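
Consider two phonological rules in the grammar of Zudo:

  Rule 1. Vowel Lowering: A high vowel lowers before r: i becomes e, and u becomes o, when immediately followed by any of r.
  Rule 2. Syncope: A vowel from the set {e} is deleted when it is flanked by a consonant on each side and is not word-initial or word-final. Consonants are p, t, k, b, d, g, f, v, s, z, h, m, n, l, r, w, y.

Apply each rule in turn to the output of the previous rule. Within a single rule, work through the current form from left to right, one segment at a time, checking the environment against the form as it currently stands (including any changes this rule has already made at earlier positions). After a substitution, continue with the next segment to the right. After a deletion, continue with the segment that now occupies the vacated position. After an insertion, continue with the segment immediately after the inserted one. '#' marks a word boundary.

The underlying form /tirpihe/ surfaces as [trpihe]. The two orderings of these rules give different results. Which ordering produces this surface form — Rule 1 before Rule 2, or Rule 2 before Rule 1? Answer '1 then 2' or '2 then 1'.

1 then 2

Order 1 then 2:
  1 Vowel Lowering: [tirpihe] → [terpihe]
  2 Syncope: [terpihe] → [trpihe]
  result: [trpihe]
Order 2 then 1:
  2 Syncope: no change — [tirpihe]
  1 Vowel Lowering: [tirpihe] → [terpihe]
  result: [terpihe]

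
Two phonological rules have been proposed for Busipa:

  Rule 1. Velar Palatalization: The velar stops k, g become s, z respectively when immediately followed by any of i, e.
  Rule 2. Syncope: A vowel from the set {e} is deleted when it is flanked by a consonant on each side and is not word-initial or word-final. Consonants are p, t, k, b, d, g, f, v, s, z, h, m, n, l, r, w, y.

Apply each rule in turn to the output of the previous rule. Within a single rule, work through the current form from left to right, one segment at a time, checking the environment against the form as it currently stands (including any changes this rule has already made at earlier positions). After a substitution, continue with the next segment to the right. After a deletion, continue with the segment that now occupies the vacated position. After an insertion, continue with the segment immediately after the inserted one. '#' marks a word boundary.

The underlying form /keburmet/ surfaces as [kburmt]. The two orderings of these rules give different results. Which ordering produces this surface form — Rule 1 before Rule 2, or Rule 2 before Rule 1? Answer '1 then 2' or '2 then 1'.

2 then 1

Order 1 then 2:
  1 Velar Palatalization: [keburmet] → [seburmet]
  2 Syncope: [seburmet] → [sburmt]
  result: [sburmt]
Order 2 then 1:
  2 Syncope: [keburmet] → [kburmt]
  1 Velar Palatalization: no change — [kburmt]
  result: [kburmt]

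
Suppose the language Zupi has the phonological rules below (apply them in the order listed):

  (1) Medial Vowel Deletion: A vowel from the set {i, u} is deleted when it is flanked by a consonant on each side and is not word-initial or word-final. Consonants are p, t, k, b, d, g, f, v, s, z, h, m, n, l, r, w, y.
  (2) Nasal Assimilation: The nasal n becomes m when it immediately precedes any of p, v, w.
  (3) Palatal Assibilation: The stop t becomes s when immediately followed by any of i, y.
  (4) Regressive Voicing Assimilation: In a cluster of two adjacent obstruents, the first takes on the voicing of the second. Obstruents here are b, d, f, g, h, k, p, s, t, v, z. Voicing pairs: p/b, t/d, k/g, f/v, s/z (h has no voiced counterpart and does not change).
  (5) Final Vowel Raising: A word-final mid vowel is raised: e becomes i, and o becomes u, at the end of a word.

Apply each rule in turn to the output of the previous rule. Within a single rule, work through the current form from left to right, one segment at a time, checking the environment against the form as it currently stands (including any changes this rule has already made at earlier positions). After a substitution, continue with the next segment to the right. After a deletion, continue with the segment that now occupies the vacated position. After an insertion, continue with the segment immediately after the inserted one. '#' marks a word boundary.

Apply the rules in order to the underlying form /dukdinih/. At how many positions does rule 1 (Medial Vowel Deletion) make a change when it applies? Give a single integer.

3

(1) Medial Vowel Deletion: [dukdinih] → [dkdnh]
(2) Nasal Assimilation: no change — [dkdnh]
(3) Palatal Assibilation: no change — [dkdnh]
(4) Regressive Voicing Assimilation: [dkdnh] → [tgdnh]
(5) Final Vowel Raising: no change — [tgdnh]
Rule 1 changed 3 position(s).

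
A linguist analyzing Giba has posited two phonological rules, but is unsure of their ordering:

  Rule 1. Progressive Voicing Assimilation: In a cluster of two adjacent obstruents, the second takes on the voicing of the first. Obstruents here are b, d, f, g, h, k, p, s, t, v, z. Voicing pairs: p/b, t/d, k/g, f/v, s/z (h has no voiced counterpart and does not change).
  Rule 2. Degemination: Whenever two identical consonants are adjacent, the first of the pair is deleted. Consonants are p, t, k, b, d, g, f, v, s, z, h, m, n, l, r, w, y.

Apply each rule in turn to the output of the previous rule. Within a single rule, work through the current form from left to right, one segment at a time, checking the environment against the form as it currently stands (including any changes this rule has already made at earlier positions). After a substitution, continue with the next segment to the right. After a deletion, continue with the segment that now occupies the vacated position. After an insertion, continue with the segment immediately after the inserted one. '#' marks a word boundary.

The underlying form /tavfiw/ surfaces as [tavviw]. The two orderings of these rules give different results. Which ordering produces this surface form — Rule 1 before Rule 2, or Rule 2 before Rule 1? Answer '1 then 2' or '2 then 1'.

Order 1 then 2:
  1 Progressive Voicing Assimilation: [tavfiw] → [tavviw]
  2 Degemination: [tavviw] → [taviw]
  result: [taviw]
Order 2 then 1:
  2 Degemination: no change — [tavfiw]
  1 Progressive Voicing Assimilation: [tavfiw] → [tavviw]
  result: [tavviw]

2 then 1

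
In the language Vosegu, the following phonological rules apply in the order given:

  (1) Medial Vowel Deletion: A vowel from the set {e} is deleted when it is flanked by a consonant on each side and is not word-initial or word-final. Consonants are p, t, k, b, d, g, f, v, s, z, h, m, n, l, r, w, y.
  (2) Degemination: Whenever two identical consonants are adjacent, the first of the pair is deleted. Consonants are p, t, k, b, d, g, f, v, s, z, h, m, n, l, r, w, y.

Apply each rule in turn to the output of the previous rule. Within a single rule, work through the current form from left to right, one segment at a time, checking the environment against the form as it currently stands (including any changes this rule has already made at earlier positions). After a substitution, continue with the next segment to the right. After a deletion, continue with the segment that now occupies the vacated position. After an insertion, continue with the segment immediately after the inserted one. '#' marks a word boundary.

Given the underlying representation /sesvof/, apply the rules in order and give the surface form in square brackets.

(1) Medial Vowel Deletion: [sesvof] → [ssvof]
(2) Degemination: [ssvof] → [svof]

[svof]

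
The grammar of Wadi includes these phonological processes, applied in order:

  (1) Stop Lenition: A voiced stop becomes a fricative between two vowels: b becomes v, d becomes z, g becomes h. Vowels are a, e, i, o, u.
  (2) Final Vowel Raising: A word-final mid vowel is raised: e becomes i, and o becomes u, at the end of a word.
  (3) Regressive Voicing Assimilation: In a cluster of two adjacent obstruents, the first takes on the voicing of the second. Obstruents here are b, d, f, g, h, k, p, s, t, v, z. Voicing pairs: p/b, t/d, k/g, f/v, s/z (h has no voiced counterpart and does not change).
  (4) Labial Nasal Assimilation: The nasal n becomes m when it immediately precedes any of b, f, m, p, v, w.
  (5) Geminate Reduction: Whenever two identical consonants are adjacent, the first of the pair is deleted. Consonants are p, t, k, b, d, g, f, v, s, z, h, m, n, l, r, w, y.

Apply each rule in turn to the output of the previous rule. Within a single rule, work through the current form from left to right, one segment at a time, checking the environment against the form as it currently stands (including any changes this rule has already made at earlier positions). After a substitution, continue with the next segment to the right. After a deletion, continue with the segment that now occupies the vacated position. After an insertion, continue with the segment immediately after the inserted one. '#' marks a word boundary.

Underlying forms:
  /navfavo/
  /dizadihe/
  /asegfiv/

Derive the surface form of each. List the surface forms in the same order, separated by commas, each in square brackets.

[nafavu], [dizazihi], [asekfiv]

/navfavo/:
  (1) Stop Lenition: no change — [navfavo]
  (2) Final Vowel Raising: [navfavo] → [navfavu]
  (3) Regressive Voicing Assimilation: [navfavu] → [naffavu]
  (4) Labial Nasal Assimilation: no change — [naffavu]
  (5) Geminate Reduction: [naffavu] → [nafavu]
/dizadihe/:
  (1) Stop Lenition: [dizadihe] → [dizazihe]
  (2) Final Vowel Raising: [dizazihe] → [dizazihi]
  (3) Regressive Voicing Assimilation: no change — [dizazihi]
  (4) Labial Nasal Assimilation: no change — [dizazihi]
  (5) Geminate Reduction: no change — [dizazihi]
/asegfiv/:
  (1) Stop Lenition: no change — [asegfiv]
  (2) Final Vowel Raising: no change — [asegfiv]
  (3) Regressive Voicing Assimilation: [asegfiv] → [asekfiv]
  (4) Labial Nasal Assimilation: no change — [asekfiv]
  (5) Geminate Reduction: no change — [asekfiv]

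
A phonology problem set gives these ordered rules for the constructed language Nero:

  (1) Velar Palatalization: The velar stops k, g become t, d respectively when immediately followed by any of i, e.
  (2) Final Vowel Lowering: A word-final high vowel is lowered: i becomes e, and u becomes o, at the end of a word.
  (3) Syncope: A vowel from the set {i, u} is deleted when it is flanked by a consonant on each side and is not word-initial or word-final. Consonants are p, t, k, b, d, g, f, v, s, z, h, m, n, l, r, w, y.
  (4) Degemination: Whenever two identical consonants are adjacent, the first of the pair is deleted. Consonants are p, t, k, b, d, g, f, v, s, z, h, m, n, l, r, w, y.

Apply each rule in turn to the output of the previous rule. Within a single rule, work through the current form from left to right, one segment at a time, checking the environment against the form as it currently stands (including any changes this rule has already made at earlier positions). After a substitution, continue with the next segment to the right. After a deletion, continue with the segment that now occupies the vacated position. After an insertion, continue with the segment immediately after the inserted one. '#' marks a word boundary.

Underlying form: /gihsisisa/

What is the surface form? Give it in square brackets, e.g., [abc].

[dhsa]

(1) Velar Palatalization: [gihsisisa] → [dihsisisa]
(2) Final Vowel Lowering: no change — [dihsisisa]
(3) Syncope: [dihsisisa] → [dhsssa]
(4) Degemination: [dhsssa] → [dhsa]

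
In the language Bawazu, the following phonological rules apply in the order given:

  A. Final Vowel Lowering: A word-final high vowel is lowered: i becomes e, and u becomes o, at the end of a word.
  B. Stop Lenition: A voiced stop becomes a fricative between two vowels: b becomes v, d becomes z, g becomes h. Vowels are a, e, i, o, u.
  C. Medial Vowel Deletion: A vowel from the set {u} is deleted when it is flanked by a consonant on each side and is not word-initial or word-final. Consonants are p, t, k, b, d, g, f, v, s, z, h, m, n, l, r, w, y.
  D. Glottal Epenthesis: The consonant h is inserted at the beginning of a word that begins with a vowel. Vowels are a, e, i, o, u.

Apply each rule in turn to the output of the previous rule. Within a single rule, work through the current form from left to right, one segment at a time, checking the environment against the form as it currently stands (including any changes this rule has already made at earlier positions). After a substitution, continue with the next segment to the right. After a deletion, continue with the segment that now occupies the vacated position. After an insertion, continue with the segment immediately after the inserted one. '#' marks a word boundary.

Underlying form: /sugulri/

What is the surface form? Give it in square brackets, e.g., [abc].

A Final Vowel Lowering: [sugulri] → [sugulre]
B Stop Lenition: [sugulre] → [suhulre]
C Medial Vowel Deletion: [suhulre] → [shlre]
D Glottal Epenthesis: no change — [shlre]

[shlre]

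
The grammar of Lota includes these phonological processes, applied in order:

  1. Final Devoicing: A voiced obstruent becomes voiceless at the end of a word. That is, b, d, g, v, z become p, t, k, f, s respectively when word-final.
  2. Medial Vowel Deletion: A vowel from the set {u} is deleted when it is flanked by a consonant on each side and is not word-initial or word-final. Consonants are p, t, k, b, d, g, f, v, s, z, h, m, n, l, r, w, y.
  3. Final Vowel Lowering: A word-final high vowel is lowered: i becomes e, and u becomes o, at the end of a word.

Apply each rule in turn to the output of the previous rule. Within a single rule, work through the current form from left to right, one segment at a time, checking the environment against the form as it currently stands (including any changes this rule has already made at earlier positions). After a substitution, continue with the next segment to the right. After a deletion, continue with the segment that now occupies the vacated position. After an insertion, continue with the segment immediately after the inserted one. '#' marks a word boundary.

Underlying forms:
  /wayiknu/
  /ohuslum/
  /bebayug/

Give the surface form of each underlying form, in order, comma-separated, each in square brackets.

/wayiknu/:
  1 Final Devoicing: no change — [wayiknu]
  2 Medial Vowel Deletion: no change — [wayiknu]
  3 Final Vowel Lowering: [wayiknu] → [wayikno]
/ohuslum/:
  1 Final Devoicing: no change — [ohuslum]
  2 Medial Vowel Deletion: [ohuslum] → [ohslm]
  3 Final Vowel Lowering: no change — [ohslm]
/bebayug/:
  1 Final Devoicing: [bebayug] → [bebayuk]
  2 Medial Vowel Deletion: [bebayuk] → [bebayk]
  3 Final Vowel Lowering: no change — [bebayk]

[wayikno], [ohslm], [bebayk]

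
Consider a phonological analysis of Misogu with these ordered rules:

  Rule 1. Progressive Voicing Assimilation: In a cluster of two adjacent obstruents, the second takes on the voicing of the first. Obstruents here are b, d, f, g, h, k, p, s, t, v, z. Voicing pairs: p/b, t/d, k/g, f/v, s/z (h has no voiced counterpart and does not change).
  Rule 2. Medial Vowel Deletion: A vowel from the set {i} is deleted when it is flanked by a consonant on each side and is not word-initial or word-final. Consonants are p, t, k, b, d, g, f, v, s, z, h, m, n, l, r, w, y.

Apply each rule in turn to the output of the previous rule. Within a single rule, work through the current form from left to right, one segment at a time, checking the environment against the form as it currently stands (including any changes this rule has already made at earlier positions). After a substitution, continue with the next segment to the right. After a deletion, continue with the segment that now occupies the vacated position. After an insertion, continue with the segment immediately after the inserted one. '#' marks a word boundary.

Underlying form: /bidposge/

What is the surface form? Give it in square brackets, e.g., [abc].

[bdboske]

Rule 1 Progressive Voicing Assimilation: [bidposge] → [bidboske]
Rule 2 Medial Vowel Deletion: [bidboske] → [bdboske]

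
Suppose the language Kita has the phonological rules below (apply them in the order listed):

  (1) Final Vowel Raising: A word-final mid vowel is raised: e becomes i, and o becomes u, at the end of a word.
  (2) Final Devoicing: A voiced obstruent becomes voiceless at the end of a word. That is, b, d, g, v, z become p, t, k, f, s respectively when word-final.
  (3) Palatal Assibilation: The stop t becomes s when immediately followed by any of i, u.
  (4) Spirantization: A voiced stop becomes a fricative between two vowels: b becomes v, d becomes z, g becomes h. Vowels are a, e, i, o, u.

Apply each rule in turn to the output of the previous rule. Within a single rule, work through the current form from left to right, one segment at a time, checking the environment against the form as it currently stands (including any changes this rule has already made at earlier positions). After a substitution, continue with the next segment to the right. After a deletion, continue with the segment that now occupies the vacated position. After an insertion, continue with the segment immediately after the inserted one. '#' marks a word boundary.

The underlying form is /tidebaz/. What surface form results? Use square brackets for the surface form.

[sizevas]

(1) Final Vowel Raising: no change — [tidebaz]
(2) Final Devoicing: [tidebaz] → [tidebas]
(3) Palatal Assibilation: [tidebas] → [sidebas]
(4) Spirantization: [sidebas] → [sizevas]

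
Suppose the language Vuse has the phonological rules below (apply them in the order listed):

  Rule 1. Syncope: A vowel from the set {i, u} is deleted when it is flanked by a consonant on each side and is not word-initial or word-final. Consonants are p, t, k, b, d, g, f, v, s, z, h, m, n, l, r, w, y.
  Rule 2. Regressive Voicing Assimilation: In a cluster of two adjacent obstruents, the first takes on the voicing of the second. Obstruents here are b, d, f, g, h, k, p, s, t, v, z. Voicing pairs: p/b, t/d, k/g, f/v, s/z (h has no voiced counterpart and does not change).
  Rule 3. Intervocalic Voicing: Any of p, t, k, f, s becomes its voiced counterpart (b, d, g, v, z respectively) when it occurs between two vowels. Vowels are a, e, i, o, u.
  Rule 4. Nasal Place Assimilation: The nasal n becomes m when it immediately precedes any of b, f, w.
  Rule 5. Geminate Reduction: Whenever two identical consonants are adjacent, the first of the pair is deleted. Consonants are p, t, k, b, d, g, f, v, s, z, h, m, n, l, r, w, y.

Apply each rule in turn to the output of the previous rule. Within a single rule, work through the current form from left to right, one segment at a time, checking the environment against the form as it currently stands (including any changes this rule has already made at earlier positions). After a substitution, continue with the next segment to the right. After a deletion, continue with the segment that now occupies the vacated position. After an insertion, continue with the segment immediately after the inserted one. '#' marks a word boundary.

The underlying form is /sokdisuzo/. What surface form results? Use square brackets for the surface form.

Rule 1 Syncope: [sokdisuzo] → [sokdszo]
Rule 2 Regressive Voicing Assimilation: [sokdszo] → [sogtzzo]
Rule 3 Intervocalic Voicing: no change — [sogtzzo]
Rule 4 Nasal Place Assimilation: no change — [sogtzzo]
Rule 5 Geminate Reduction: [sogtzzo] → [sogtzo]

[sogtzo]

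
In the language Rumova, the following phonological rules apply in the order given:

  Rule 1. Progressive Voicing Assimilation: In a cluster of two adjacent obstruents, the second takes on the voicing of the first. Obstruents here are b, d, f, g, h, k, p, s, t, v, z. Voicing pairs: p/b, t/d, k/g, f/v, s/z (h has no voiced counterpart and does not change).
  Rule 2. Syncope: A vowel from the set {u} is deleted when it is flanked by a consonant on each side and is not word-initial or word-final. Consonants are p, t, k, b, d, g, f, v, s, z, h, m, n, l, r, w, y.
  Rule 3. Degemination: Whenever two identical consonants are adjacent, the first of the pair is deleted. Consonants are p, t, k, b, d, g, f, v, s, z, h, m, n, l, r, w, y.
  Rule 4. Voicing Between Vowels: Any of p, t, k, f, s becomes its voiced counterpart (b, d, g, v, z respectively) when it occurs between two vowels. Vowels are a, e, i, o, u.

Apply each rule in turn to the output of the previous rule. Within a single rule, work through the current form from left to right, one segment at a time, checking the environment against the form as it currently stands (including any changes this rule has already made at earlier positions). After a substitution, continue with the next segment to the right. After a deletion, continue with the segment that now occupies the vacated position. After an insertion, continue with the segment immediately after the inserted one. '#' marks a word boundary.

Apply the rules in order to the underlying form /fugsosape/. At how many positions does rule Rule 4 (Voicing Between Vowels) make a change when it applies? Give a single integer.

2

Rule 1 Progressive Voicing Assimilation: [fugsosape] → [fugzosape]
Rule 2 Syncope: [fugzosape] → [fgzosape]
Rule 3 Degemination: no change — [fgzosape]
Rule 4 Voicing Between Vowels: [fgzosape] → [fgzozabe]
Rule Rule 4 changed 2 position(s).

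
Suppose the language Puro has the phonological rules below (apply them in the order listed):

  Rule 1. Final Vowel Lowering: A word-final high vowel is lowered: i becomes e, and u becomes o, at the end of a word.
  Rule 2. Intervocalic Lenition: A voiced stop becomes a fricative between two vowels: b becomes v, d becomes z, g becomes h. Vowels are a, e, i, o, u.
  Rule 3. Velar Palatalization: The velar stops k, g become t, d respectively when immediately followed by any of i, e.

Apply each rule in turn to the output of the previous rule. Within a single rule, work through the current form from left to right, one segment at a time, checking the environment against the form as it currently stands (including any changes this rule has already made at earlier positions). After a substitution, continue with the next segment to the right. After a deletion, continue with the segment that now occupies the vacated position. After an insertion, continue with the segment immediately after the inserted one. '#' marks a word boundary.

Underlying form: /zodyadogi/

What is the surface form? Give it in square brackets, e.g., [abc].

Rule 1 Final Vowel Lowering: [zodyadogi] → [zodyadoge]
Rule 2 Intervocalic Lenition: [zodyadoge] → [zodyazohe]
Rule 3 Velar Palatalization: no change — [zodyazohe]

[zodyazohe]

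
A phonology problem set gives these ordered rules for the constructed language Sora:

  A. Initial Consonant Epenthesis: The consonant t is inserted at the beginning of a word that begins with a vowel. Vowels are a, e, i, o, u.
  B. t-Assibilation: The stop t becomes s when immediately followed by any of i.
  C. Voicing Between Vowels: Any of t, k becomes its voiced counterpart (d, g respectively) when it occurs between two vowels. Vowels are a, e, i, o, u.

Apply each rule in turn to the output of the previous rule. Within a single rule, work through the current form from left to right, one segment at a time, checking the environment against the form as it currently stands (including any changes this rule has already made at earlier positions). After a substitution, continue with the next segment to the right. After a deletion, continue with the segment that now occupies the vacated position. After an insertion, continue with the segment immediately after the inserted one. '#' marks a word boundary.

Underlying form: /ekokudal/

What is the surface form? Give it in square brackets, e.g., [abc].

A Initial Consonant Epenthesis: [ekokudal] → [tekokudal]
B t-Assibilation: no change — [tekokudal]
C Voicing Between Vowels: [tekokudal] → [tegogudal]

[tegogudal]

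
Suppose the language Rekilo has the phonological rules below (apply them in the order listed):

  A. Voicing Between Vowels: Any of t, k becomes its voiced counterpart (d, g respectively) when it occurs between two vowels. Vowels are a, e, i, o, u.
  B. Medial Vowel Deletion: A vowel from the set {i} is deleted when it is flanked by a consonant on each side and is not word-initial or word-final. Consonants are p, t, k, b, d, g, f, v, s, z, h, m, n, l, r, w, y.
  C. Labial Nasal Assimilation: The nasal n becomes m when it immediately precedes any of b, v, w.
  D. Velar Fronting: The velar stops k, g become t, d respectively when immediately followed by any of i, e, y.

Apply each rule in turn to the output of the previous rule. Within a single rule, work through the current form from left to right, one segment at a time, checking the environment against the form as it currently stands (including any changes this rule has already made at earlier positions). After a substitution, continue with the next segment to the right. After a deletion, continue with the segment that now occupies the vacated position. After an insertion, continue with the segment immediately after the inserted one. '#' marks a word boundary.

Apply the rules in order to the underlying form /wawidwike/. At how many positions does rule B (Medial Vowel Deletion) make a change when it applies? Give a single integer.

2

A Voicing Between Vowels: [wawidwike] → [wawidwige]
B Medial Vowel Deletion: [wawidwige] → [wawdwge]
C Labial Nasal Assimilation: no change — [wawdwge]
D Velar Fronting: [wawdwge] → [wawdwde]
Rule B changed 2 position(s).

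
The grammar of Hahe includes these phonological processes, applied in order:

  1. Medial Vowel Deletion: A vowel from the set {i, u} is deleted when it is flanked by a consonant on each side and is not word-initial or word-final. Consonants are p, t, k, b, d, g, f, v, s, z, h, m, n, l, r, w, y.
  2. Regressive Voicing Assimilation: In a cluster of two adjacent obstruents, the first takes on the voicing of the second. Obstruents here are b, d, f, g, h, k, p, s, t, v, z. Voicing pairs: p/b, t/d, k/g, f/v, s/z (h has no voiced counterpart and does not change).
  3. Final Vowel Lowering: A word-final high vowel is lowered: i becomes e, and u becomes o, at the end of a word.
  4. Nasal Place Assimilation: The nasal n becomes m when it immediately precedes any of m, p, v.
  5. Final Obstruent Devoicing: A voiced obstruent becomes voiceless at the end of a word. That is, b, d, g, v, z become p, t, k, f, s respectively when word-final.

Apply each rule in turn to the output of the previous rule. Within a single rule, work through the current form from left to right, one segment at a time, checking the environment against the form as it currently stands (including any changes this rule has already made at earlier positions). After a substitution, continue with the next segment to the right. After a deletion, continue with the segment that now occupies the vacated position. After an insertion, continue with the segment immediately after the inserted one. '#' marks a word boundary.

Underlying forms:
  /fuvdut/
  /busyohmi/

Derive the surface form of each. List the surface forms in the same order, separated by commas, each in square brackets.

/fuvdut/:
  1 Medial Vowel Deletion: [fuvdut] → [fvdt]
  2 Regressive Voicing Assimilation: [fvdt] → [vvtt]
  3 Final Vowel Lowering: no change — [vvtt]
  4 Nasal Place Assimilation: no change — [vvtt]
  5 Final Obstruent Devoicing: no change — [vvtt]
/busyohmi/:
  1 Medial Vowel Deletion: [busyohmi] → [bsyohmi]
  2 Regressive Voicing Assimilation: [bsyohmi] → [psyohmi]
  3 Final Vowel Lowering: [psyohmi] → [psyohme]
  4 Nasal Place Assimilation: no change — [psyohme]
  5 Final Obstruent Devoicing: no change — [psyohme]

[vvtt], [psyohme]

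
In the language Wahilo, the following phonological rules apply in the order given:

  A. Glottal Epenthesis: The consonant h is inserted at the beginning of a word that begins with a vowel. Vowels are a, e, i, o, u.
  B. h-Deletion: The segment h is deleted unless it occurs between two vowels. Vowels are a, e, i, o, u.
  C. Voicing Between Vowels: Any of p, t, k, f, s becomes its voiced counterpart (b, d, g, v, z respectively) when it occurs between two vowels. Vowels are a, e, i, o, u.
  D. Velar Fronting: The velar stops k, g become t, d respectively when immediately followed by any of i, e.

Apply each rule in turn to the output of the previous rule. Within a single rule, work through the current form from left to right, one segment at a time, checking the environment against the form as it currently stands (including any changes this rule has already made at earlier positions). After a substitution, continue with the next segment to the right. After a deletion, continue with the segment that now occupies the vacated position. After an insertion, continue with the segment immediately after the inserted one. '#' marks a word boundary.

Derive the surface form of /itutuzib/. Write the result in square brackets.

[iduduzib]

A Glottal Epenthesis: [itutuzib] → [hitutuzib]
B h-Deletion: [hitutuzib] → [itutuzib]
C Voicing Between Vowels: [itutuzib] → [iduduzib]
D Velar Fronting: no change — [iduduzib]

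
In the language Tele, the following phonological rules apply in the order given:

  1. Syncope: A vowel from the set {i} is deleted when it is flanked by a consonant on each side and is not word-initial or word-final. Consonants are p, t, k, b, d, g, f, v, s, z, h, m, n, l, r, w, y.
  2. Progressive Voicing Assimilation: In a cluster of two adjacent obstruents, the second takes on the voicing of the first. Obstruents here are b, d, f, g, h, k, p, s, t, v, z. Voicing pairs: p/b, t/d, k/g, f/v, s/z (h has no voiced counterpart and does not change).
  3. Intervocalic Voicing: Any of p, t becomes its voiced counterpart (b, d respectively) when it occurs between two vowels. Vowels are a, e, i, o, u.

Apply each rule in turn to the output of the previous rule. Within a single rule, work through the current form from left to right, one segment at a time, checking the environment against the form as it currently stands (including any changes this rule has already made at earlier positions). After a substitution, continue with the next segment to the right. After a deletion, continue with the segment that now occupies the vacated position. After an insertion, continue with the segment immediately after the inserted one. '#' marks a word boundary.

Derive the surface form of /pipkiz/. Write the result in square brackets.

[ppks]

1 Syncope: [pipkiz] → [ppkz]
2 Progressive Voicing Assimilation: [ppkz] → [ppks]
3 Intervocalic Voicing: no change — [ppks]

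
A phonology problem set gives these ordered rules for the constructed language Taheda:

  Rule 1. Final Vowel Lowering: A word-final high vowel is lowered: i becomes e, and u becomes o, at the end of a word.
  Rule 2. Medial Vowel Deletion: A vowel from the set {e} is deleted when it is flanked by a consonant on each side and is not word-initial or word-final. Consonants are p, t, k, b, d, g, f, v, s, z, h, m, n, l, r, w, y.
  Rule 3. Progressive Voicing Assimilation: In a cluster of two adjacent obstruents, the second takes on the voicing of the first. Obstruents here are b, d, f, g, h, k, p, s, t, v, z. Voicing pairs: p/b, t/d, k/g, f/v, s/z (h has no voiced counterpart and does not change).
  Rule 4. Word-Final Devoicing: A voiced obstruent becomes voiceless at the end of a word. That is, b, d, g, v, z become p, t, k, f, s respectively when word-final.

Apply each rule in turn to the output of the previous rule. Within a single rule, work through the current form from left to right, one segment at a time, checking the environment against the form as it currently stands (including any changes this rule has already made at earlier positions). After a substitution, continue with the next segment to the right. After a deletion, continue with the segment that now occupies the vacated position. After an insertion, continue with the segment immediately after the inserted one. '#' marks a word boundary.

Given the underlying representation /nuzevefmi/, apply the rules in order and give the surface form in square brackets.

[nuzvvme]

Rule 1 Final Vowel Lowering: [nuzevefmi] → [nuzevefme]
Rule 2 Medial Vowel Deletion: [nuzevefme] → [nuzvfme]
Rule 3 Progressive Voicing Assimilation: [nuzvfme] → [nuzvvme]
Rule 4 Word-Final Devoicing: no change — [nuzvvme]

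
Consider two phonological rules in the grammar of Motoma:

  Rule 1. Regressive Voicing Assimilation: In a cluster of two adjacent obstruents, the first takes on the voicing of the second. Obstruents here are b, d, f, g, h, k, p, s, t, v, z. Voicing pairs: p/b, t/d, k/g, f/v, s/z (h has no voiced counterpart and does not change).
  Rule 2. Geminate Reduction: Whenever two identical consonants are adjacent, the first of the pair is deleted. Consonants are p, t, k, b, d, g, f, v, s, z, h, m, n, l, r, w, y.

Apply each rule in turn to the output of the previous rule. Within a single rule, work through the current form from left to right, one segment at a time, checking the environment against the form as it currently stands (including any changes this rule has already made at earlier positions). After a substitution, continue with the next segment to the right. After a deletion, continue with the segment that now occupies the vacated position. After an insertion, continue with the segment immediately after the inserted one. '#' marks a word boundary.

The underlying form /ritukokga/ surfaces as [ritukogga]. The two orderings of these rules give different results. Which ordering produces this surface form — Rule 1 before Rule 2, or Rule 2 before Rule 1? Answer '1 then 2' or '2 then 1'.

Order 1 then 2:
  1 Regressive Voicing Assimilation: [ritukokga] → [ritukogga]
  2 Geminate Reduction: [ritukogga] → [ritukoga]
  result: [ritukoga]
Order 2 then 1:
  2 Geminate Reduction: no change — [ritukokga]
  1 Regressive Voicing Assimilation: [ritukokga] → [ritukogga]
  result: [ritukogga]

2 then 1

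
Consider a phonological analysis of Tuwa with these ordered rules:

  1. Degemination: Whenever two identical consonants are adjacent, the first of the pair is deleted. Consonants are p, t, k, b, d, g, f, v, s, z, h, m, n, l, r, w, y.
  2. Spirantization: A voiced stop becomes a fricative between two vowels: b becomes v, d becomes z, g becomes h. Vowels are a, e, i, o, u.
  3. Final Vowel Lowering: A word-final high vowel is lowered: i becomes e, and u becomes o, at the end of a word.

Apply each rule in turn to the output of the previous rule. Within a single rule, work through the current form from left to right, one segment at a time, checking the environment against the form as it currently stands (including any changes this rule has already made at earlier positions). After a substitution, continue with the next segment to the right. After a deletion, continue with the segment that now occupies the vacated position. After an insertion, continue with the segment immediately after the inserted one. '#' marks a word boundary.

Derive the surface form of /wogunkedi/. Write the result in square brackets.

[wohunkeze]

1 Degemination: no change — [wogunkedi]
2 Spirantization: [wogunkedi] → [wohunkezi]
3 Final Vowel Lowering: [wohunkezi] → [wohunkeze]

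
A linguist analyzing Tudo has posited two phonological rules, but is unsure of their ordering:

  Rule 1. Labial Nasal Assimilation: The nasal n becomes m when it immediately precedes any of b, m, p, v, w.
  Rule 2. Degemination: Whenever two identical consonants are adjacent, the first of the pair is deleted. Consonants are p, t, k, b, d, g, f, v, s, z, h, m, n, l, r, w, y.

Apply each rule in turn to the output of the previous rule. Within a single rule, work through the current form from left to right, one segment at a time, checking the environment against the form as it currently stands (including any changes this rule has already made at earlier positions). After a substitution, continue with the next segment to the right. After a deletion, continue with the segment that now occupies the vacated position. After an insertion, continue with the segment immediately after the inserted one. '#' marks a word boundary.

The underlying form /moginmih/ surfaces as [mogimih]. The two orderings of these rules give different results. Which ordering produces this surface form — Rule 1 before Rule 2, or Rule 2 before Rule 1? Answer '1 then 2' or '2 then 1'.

Order 1 then 2:
  1 Labial Nasal Assimilation: [moginmih] → [mogimmih]
  2 Degemination: [mogimmih] → [mogimih]
  result: [mogimih]
Order 2 then 1:
  2 Degemination: no change — [moginmih]
  1 Labial Nasal Assimilation: [moginmih] → [mogimmih]
  result: [mogimmih]

1 then 2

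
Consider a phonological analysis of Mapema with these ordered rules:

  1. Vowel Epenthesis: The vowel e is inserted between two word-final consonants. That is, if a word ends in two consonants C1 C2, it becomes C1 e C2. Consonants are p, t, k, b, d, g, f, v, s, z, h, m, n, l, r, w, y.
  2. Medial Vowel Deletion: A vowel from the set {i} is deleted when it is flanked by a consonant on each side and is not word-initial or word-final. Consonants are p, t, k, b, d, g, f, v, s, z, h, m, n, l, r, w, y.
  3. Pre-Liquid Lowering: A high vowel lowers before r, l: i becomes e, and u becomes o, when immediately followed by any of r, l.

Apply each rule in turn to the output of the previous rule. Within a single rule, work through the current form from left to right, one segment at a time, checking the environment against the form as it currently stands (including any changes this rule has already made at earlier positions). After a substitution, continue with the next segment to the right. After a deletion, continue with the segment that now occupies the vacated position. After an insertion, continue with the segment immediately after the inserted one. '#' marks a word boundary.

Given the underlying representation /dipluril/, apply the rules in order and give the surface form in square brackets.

1 Vowel Epenthesis: no change — [dipluril]
2 Medial Vowel Deletion: [dipluril] → [dplurl]
3 Pre-Liquid Lowering: [dplurl] → [dplorl]

[dplorl]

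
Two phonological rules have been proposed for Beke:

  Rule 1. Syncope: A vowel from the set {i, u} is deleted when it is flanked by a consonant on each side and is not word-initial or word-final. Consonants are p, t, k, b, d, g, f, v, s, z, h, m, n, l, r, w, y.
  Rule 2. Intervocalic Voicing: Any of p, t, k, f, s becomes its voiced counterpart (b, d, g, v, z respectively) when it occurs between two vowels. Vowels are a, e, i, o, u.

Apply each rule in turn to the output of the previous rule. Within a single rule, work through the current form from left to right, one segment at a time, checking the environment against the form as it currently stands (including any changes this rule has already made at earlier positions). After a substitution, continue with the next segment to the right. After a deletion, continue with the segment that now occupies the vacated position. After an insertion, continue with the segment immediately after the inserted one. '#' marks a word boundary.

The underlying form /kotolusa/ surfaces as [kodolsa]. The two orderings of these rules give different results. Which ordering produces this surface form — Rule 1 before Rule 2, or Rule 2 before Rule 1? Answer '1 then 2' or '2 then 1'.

1 then 2

Order 1 then 2:
  1 Syncope: [kotolusa] → [kotolsa]
  2 Intervocalic Voicing: [kotolsa] → [kodolsa]
  result: [kodolsa]
Order 2 then 1:
  2 Intervocalic Voicing: [kotolusa] → [kodoluza]
  1 Syncope: [kodoluza] → [kodolza]
  result: [kodolza]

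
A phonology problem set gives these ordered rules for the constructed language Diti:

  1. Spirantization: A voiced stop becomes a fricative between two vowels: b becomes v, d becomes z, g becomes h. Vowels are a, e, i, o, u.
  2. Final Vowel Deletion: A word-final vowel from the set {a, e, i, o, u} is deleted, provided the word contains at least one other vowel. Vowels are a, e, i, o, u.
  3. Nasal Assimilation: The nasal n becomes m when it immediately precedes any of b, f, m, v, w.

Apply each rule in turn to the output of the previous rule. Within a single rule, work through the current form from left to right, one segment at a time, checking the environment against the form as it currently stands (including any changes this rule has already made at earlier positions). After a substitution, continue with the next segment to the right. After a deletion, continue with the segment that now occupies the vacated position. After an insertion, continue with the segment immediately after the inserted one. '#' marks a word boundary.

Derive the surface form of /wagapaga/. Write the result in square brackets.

[wahapah]

1 Spirantization: [wagapaga] → [wahapaha]
2 Final Vowel Deletion: [wahapaha] → [wahapah]
3 Nasal Assimilation: no change — [wahapah]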